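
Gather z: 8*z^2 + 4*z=8*z^2 + 4*z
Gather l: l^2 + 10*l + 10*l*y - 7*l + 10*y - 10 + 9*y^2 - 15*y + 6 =l^2 + l*(10*y + 3) + 9*y^2 - 5*y - 4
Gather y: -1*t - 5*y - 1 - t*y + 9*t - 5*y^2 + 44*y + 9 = 8*t - 5*y^2 + y*(39 - t) + 8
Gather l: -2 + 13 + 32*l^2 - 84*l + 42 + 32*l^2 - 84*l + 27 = 64*l^2 - 168*l + 80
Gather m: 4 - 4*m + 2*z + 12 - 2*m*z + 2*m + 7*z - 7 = m*(-2*z - 2) + 9*z + 9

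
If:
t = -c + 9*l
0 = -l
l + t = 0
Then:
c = 0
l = 0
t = 0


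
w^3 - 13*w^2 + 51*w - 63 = (w - 7)*(w - 3)^2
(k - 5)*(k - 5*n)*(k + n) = k^3 - 4*k^2*n - 5*k^2 - 5*k*n^2 + 20*k*n + 25*n^2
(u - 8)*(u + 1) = u^2 - 7*u - 8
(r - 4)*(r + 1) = r^2 - 3*r - 4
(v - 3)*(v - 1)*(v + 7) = v^3 + 3*v^2 - 25*v + 21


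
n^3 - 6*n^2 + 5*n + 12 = (n - 4)*(n - 3)*(n + 1)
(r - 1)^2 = r^2 - 2*r + 1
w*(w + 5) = w^2 + 5*w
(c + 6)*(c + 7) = c^2 + 13*c + 42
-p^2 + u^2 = (-p + u)*(p + u)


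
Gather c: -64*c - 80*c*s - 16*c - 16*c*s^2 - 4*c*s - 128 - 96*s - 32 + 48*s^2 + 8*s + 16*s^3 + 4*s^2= c*(-16*s^2 - 84*s - 80) + 16*s^3 + 52*s^2 - 88*s - 160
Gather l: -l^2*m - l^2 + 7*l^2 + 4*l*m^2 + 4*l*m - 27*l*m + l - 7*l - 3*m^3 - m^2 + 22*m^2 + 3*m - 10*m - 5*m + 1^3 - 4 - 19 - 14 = l^2*(6 - m) + l*(4*m^2 - 23*m - 6) - 3*m^3 + 21*m^2 - 12*m - 36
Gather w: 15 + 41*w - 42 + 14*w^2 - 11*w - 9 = 14*w^2 + 30*w - 36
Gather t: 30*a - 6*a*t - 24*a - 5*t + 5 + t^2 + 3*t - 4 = 6*a + t^2 + t*(-6*a - 2) + 1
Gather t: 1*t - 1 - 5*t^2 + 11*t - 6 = -5*t^2 + 12*t - 7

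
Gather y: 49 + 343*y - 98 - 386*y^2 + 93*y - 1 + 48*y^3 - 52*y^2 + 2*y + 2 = 48*y^3 - 438*y^2 + 438*y - 48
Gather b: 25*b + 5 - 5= 25*b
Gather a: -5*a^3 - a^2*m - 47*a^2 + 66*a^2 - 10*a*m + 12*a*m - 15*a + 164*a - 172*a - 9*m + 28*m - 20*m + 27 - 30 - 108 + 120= -5*a^3 + a^2*(19 - m) + a*(2*m - 23) - m + 9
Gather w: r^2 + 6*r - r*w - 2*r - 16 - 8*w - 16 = r^2 + 4*r + w*(-r - 8) - 32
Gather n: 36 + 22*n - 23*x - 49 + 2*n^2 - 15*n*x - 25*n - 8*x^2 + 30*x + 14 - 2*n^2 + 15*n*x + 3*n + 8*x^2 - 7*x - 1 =0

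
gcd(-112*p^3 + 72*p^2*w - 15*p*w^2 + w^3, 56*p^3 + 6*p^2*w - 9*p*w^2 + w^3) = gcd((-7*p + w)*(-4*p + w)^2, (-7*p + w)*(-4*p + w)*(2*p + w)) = 28*p^2 - 11*p*w + w^2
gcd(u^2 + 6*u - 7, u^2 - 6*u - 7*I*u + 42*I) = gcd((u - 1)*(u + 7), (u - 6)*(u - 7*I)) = 1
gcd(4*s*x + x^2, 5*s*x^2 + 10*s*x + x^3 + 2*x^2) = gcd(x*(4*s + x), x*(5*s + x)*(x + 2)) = x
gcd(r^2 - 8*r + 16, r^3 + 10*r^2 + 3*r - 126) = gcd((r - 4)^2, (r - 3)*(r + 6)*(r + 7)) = 1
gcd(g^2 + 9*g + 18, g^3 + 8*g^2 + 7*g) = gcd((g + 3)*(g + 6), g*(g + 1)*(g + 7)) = 1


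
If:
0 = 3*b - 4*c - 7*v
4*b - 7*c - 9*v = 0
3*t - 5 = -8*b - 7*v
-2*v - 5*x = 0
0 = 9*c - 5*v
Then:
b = 0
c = 0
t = 5/3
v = 0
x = 0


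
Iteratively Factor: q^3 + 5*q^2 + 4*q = (q)*(q^2 + 5*q + 4) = q*(q + 1)*(q + 4)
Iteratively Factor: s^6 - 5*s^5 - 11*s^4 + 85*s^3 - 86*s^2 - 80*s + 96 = (s - 1)*(s^5 - 4*s^4 - 15*s^3 + 70*s^2 - 16*s - 96) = (s - 3)*(s - 1)*(s^4 - s^3 - 18*s^2 + 16*s + 32) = (s - 3)*(s - 2)*(s - 1)*(s^3 + s^2 - 16*s - 16) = (s - 4)*(s - 3)*(s - 2)*(s - 1)*(s^2 + 5*s + 4) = (s - 4)*(s - 3)*(s - 2)*(s - 1)*(s + 4)*(s + 1)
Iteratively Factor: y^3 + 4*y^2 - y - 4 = (y + 4)*(y^2 - 1) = (y + 1)*(y + 4)*(y - 1)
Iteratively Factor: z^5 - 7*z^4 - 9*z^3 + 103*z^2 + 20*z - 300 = (z + 3)*(z^4 - 10*z^3 + 21*z^2 + 40*z - 100) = (z - 5)*(z + 3)*(z^3 - 5*z^2 - 4*z + 20) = (z - 5)*(z - 2)*(z + 3)*(z^2 - 3*z - 10) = (z - 5)*(z - 2)*(z + 2)*(z + 3)*(z - 5)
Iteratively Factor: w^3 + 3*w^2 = (w + 3)*(w^2) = w*(w + 3)*(w)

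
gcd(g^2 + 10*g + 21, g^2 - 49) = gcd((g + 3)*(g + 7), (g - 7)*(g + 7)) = g + 7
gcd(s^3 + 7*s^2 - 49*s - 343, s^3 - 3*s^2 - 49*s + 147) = s^2 - 49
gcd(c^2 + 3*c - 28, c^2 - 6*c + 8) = c - 4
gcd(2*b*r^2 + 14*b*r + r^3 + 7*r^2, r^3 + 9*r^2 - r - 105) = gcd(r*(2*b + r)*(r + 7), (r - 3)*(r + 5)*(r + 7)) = r + 7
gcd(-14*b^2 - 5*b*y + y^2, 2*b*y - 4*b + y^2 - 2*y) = 2*b + y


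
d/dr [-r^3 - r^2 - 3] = r*(-3*r - 2)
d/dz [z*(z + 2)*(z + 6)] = 3*z^2 + 16*z + 12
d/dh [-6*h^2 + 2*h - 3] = 2 - 12*h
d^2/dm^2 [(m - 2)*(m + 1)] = 2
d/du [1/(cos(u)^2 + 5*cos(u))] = (2*cos(u) + 5)*sin(u)/((cos(u) + 5)^2*cos(u)^2)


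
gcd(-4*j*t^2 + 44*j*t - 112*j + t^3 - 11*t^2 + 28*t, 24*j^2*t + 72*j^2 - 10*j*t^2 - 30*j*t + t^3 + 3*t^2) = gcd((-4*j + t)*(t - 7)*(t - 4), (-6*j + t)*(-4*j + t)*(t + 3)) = -4*j + t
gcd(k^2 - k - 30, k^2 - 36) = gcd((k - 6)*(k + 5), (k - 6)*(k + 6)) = k - 6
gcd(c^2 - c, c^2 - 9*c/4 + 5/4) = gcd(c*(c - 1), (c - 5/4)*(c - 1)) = c - 1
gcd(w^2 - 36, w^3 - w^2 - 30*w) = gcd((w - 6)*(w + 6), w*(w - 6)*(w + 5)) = w - 6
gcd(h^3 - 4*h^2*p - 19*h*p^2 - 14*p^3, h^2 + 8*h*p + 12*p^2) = h + 2*p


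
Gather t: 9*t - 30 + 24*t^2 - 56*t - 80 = 24*t^2 - 47*t - 110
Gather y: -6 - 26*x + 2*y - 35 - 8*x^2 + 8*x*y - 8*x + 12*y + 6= -8*x^2 - 34*x + y*(8*x + 14) - 35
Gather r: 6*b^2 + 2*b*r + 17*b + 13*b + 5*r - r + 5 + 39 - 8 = 6*b^2 + 30*b + r*(2*b + 4) + 36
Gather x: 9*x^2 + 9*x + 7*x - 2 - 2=9*x^2 + 16*x - 4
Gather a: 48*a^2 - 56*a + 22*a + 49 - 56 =48*a^2 - 34*a - 7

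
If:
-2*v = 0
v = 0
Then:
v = 0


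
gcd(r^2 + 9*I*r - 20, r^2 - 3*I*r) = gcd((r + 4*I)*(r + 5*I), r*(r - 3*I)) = 1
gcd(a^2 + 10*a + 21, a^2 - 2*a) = 1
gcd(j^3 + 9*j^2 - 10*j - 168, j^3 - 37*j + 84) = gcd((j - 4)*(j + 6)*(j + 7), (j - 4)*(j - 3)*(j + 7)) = j^2 + 3*j - 28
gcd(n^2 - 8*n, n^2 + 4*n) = n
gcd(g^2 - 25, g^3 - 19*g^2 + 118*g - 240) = g - 5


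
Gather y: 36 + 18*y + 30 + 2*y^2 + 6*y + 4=2*y^2 + 24*y + 70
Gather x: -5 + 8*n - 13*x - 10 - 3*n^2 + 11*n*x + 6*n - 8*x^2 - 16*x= -3*n^2 + 14*n - 8*x^2 + x*(11*n - 29) - 15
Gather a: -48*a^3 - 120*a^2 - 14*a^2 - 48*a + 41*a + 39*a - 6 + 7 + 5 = -48*a^3 - 134*a^2 + 32*a + 6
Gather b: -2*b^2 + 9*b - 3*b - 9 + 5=-2*b^2 + 6*b - 4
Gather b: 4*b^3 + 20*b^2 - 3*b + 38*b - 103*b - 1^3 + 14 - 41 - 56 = 4*b^3 + 20*b^2 - 68*b - 84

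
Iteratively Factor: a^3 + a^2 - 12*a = (a - 3)*(a^2 + 4*a) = a*(a - 3)*(a + 4)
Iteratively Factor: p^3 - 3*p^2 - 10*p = (p + 2)*(p^2 - 5*p) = p*(p + 2)*(p - 5)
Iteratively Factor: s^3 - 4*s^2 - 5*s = (s)*(s^2 - 4*s - 5) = s*(s - 5)*(s + 1)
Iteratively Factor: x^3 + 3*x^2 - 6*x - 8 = (x + 4)*(x^2 - x - 2) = (x + 1)*(x + 4)*(x - 2)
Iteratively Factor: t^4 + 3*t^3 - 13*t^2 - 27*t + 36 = (t + 4)*(t^3 - t^2 - 9*t + 9) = (t - 3)*(t + 4)*(t^2 + 2*t - 3) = (t - 3)*(t + 3)*(t + 4)*(t - 1)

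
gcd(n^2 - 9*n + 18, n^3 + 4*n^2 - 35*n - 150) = n - 6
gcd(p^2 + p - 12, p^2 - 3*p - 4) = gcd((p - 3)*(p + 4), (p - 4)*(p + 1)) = 1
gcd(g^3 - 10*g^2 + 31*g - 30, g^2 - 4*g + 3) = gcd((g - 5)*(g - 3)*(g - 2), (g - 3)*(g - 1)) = g - 3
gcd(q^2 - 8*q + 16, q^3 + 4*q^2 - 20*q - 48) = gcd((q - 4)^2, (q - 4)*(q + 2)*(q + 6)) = q - 4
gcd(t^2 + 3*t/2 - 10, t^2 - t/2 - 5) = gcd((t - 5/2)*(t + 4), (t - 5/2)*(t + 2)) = t - 5/2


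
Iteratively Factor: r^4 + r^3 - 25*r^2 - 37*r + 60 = (r + 3)*(r^3 - 2*r^2 - 19*r + 20) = (r + 3)*(r + 4)*(r^2 - 6*r + 5) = (r - 5)*(r + 3)*(r + 4)*(r - 1)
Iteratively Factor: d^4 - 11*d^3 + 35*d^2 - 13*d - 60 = (d - 4)*(d^3 - 7*d^2 + 7*d + 15) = (d - 4)*(d - 3)*(d^2 - 4*d - 5) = (d - 5)*(d - 4)*(d - 3)*(d + 1)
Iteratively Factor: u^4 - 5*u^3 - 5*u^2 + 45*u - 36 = (u - 1)*(u^3 - 4*u^2 - 9*u + 36) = (u - 1)*(u + 3)*(u^2 - 7*u + 12) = (u - 3)*(u - 1)*(u + 3)*(u - 4)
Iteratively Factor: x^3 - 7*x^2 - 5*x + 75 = (x - 5)*(x^2 - 2*x - 15) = (x - 5)*(x + 3)*(x - 5)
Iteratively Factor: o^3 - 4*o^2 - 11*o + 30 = (o + 3)*(o^2 - 7*o + 10) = (o - 5)*(o + 3)*(o - 2)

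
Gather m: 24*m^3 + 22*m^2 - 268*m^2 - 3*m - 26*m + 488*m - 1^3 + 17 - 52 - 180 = 24*m^3 - 246*m^2 + 459*m - 216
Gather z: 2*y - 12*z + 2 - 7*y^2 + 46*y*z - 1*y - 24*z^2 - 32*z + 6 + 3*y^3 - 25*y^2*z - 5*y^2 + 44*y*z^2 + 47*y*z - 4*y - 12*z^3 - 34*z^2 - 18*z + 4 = 3*y^3 - 12*y^2 - 3*y - 12*z^3 + z^2*(44*y - 58) + z*(-25*y^2 + 93*y - 62) + 12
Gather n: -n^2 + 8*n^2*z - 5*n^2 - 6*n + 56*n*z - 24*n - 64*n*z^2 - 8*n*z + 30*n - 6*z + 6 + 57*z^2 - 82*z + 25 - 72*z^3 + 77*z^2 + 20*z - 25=n^2*(8*z - 6) + n*(-64*z^2 + 48*z) - 72*z^3 + 134*z^2 - 68*z + 6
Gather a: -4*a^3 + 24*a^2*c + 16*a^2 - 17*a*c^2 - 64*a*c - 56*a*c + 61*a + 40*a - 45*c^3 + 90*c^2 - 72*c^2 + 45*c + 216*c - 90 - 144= -4*a^3 + a^2*(24*c + 16) + a*(-17*c^2 - 120*c + 101) - 45*c^3 + 18*c^2 + 261*c - 234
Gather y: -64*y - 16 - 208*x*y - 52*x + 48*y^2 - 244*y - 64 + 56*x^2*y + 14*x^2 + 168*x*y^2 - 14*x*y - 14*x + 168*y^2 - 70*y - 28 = 14*x^2 - 66*x + y^2*(168*x + 216) + y*(56*x^2 - 222*x - 378) - 108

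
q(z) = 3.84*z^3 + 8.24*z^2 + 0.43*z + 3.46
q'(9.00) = 1081.87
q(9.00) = 3474.13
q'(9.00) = 1081.87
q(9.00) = 3474.13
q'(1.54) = 53.13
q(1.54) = 37.69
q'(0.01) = 0.60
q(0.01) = 3.47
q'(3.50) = 199.23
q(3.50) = 270.54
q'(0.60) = 14.47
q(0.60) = 7.51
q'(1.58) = 55.23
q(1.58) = 39.86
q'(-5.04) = 210.00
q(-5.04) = -281.01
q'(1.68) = 60.63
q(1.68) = 45.65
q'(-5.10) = 216.02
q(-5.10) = -293.79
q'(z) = 11.52*z^2 + 16.48*z + 0.43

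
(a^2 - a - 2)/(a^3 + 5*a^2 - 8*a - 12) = 1/(a + 6)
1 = 1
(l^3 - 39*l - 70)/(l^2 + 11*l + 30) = (l^2 - 5*l - 14)/(l + 6)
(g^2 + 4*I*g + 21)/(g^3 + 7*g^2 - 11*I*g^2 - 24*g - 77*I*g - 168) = (g + 7*I)/(g^2 + g*(7 - 8*I) - 56*I)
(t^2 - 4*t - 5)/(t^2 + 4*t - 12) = (t^2 - 4*t - 5)/(t^2 + 4*t - 12)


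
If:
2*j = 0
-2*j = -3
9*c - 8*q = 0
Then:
No Solution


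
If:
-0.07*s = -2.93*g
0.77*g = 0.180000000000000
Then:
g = 0.23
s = 9.78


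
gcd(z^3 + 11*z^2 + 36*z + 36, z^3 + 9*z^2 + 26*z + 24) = z^2 + 5*z + 6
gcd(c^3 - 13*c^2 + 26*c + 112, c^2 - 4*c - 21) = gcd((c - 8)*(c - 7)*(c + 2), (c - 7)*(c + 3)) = c - 7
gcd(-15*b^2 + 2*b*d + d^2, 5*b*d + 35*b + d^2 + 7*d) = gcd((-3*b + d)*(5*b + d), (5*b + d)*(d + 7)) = 5*b + d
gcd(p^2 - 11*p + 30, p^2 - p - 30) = p - 6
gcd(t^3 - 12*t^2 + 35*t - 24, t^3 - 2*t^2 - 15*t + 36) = t - 3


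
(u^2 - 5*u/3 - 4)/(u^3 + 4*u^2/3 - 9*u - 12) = 1/(u + 3)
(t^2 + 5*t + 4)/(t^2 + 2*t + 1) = (t + 4)/(t + 1)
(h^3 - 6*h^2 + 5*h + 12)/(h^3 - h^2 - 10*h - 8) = (h - 3)/(h + 2)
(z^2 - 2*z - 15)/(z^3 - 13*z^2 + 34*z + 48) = (z^2 - 2*z - 15)/(z^3 - 13*z^2 + 34*z + 48)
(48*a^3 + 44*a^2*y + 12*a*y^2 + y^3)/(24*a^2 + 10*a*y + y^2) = 2*a + y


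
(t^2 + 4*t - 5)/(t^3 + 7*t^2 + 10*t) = (t - 1)/(t*(t + 2))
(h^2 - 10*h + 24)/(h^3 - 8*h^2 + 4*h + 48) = 1/(h + 2)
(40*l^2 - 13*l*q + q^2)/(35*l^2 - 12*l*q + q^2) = (-8*l + q)/(-7*l + q)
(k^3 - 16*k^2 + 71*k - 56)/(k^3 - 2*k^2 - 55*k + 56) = (k - 7)/(k + 7)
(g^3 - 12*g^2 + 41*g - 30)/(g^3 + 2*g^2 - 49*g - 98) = (g^3 - 12*g^2 + 41*g - 30)/(g^3 + 2*g^2 - 49*g - 98)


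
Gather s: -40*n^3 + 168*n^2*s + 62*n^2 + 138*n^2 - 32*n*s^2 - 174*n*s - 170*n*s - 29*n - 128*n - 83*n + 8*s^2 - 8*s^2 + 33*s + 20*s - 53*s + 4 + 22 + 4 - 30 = -40*n^3 + 200*n^2 - 32*n*s^2 - 240*n + s*(168*n^2 - 344*n)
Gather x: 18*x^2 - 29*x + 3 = 18*x^2 - 29*x + 3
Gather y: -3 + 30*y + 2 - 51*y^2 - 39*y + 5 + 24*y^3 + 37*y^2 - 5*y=24*y^3 - 14*y^2 - 14*y + 4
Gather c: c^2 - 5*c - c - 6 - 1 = c^2 - 6*c - 7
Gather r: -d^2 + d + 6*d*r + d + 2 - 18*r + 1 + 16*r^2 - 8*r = -d^2 + 2*d + 16*r^2 + r*(6*d - 26) + 3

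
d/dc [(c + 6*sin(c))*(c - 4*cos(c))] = (c + 6*sin(c))*(4*sin(c) + 1) + (c - 4*cos(c))*(6*cos(c) + 1)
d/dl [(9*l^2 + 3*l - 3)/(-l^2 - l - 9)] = 6*(-l^2 - 28*l - 5)/(l^4 + 2*l^3 + 19*l^2 + 18*l + 81)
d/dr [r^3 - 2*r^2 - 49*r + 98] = 3*r^2 - 4*r - 49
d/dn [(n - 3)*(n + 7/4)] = 2*n - 5/4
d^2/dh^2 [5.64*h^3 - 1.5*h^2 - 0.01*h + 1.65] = 33.84*h - 3.0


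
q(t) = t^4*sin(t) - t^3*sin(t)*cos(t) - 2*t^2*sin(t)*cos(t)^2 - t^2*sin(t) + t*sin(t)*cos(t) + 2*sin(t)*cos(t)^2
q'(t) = t^4*cos(t) + t^3*sin(t)^2 + 4*t^3*sin(t) - t^3*cos(t)^2 + 4*t^2*sin(t)^2*cos(t) - 3*t^2*sin(t)*cos(t) - 2*t^2*cos(t)^3 - t^2*cos(t) - t*sin(t)^2 - 4*t*sin(t)*cos(t)^2 - 2*t*sin(t) + t*cos(t)^2 - 4*sin(t)^2*cos(t) + sin(t)*cos(t) + 2*cos(t)^3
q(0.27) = 0.51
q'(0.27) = 1.37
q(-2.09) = -8.30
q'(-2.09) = 5.98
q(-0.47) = -0.34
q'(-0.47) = -0.89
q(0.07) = 0.14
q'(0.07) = 2.06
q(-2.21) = -8.90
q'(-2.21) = 3.93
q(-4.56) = 392.37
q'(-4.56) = -516.42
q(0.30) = 0.54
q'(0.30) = 1.17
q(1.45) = 2.08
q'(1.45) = 10.86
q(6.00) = -277.69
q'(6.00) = 777.96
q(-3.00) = -4.59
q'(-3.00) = -24.24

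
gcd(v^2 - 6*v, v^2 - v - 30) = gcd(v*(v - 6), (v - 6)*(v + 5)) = v - 6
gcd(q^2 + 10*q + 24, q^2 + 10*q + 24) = q^2 + 10*q + 24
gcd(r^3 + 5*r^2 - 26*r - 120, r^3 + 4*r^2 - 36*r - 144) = r^2 + 10*r + 24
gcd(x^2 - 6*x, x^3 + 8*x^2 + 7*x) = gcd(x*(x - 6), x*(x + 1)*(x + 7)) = x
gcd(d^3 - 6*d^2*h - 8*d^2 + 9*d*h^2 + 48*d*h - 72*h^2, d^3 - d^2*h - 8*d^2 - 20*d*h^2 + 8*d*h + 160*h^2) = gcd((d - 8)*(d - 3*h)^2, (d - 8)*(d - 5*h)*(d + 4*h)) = d - 8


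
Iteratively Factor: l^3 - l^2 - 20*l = (l + 4)*(l^2 - 5*l) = l*(l + 4)*(l - 5)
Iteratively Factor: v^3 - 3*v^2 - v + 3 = (v - 1)*(v^2 - 2*v - 3) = (v - 3)*(v - 1)*(v + 1)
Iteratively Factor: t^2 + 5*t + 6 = (t + 2)*(t + 3)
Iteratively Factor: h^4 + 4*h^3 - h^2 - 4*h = (h - 1)*(h^3 + 5*h^2 + 4*h) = h*(h - 1)*(h^2 + 5*h + 4) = h*(h - 1)*(h + 1)*(h + 4)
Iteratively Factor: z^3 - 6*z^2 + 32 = (z + 2)*(z^2 - 8*z + 16) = (z - 4)*(z + 2)*(z - 4)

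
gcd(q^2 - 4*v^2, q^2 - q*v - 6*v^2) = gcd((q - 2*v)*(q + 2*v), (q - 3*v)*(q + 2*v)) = q + 2*v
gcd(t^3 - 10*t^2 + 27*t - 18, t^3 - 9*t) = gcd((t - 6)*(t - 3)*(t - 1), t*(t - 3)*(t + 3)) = t - 3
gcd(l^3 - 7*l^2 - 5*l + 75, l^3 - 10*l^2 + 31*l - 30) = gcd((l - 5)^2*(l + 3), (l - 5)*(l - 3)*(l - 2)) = l - 5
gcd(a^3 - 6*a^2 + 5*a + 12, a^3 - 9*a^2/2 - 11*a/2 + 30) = a^2 - 7*a + 12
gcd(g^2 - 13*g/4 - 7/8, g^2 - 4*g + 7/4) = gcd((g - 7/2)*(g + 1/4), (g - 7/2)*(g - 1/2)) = g - 7/2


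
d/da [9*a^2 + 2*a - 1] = 18*a + 2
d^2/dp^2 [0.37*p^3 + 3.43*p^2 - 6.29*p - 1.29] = 2.22*p + 6.86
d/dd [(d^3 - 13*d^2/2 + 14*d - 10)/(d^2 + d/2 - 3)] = (4*d^4 + 4*d^3 - 105*d^2 + 236*d - 148)/(4*d^4 + 4*d^3 - 23*d^2 - 12*d + 36)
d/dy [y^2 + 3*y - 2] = 2*y + 3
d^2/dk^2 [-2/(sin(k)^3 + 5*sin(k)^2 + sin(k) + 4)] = 2*(9*sin(k)^6 + 55*sin(k)^5 + 90*sin(k)^4 - 101*sin(k)^3 - 235*sin(k)^2 - 10*sin(k) + 38)/(sin(k)^3 + 5*sin(k)^2 + sin(k) + 4)^3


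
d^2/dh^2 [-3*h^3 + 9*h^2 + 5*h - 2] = 18 - 18*h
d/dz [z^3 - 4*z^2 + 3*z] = 3*z^2 - 8*z + 3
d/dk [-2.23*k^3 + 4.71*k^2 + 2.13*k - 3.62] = -6.69*k^2 + 9.42*k + 2.13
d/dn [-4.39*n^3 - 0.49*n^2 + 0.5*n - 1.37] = -13.17*n^2 - 0.98*n + 0.5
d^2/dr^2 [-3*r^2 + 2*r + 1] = -6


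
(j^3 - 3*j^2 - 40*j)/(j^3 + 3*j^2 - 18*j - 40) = j*(j - 8)/(j^2 - 2*j - 8)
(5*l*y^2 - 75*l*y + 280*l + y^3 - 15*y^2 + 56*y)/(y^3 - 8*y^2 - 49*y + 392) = (5*l + y)/(y + 7)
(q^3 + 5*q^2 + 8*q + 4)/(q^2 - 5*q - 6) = (q^2 + 4*q + 4)/(q - 6)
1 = 1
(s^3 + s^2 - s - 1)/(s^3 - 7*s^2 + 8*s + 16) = (s^2 - 1)/(s^2 - 8*s + 16)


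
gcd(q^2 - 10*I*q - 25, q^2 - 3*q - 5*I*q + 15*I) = q - 5*I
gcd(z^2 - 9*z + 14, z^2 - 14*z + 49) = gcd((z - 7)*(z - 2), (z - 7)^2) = z - 7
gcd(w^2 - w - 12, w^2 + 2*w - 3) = w + 3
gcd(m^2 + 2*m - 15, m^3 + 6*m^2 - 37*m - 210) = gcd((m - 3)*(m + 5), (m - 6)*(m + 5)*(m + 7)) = m + 5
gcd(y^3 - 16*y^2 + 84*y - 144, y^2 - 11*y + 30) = y - 6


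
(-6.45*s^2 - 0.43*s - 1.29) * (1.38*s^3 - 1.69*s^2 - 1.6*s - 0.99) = -8.901*s^5 + 10.3071*s^4 + 9.2665*s^3 + 9.2536*s^2 + 2.4897*s + 1.2771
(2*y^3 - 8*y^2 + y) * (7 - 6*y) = -12*y^4 + 62*y^3 - 62*y^2 + 7*y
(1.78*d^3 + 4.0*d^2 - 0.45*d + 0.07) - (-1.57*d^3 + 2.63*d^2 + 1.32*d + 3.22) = 3.35*d^3 + 1.37*d^2 - 1.77*d - 3.15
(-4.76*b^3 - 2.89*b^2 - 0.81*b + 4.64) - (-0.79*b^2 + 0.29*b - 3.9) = -4.76*b^3 - 2.1*b^2 - 1.1*b + 8.54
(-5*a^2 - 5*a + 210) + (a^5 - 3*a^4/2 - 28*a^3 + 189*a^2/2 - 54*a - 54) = a^5 - 3*a^4/2 - 28*a^3 + 179*a^2/2 - 59*a + 156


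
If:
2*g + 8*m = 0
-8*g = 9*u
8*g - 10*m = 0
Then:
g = 0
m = 0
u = 0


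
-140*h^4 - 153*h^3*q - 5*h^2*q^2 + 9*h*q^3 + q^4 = (-4*h + q)*(h + q)*(5*h + q)*(7*h + q)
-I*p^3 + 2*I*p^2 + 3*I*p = p*(p - 3)*(-I*p - I)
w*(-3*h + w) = -3*h*w + w^2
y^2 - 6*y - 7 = (y - 7)*(y + 1)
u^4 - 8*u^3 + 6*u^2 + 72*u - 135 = (u - 5)*(u - 3)^2*(u + 3)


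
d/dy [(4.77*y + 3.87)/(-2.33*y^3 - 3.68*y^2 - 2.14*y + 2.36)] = (22.2282*y^3 + 44.6049*y^2 + 28.4832*y + 19.539)/(5.4289*y^6 + 17.1488*y^5 + 23.5148*y^4 + 4.7528*y^3 - 12.79*y^2 - 10.1008*y + 5.5696)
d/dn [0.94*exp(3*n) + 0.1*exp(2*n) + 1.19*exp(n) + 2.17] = (2.82*exp(2*n) + 0.2*exp(n) + 1.19)*exp(n)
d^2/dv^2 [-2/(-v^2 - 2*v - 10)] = 4*(-v^2 - 2*v + 4*(v + 1)^2 - 10)/(v^2 + 2*v + 10)^3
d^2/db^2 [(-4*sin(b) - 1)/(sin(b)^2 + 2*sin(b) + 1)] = 2*(-8*sin(b) - cos(2*b) + 6)/(sin(b) + 1)^3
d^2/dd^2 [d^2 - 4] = 2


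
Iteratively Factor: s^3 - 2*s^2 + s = (s - 1)*(s^2 - s) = (s - 1)^2*(s)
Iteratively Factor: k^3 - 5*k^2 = (k)*(k^2 - 5*k) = k^2*(k - 5)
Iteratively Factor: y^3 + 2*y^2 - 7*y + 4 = (y - 1)*(y^2 + 3*y - 4) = (y - 1)^2*(y + 4)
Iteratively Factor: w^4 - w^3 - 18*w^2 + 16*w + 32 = (w + 1)*(w^3 - 2*w^2 - 16*w + 32) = (w - 2)*(w + 1)*(w^2 - 16) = (w - 4)*(w - 2)*(w + 1)*(w + 4)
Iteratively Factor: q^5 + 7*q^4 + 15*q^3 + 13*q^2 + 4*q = (q + 1)*(q^4 + 6*q^3 + 9*q^2 + 4*q) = (q + 1)^2*(q^3 + 5*q^2 + 4*q) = q*(q + 1)^2*(q^2 + 5*q + 4) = q*(q + 1)^2*(q + 4)*(q + 1)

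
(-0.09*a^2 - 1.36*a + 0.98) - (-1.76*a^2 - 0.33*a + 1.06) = 1.67*a^2 - 1.03*a - 0.0800000000000001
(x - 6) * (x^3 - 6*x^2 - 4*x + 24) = x^4 - 12*x^3 + 32*x^2 + 48*x - 144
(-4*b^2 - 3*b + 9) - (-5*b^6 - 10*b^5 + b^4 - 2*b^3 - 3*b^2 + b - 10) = 5*b^6 + 10*b^5 - b^4 + 2*b^3 - b^2 - 4*b + 19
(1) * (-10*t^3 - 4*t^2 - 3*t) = -10*t^3 - 4*t^2 - 3*t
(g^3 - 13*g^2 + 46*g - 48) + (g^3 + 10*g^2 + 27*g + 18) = 2*g^3 - 3*g^2 + 73*g - 30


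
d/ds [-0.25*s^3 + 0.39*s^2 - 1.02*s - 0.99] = -0.75*s^2 + 0.78*s - 1.02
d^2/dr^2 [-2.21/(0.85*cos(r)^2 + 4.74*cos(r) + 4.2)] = (6.3869*(1 - cos(r)^2)^2 + 26.71227*cos(r)^3 + 21.288046*cos(r)^2 - 97.42122*cos(r) - 89.914292)/(0.85*cos(r)^2 + 4.74*cos(r) + 4.2)^3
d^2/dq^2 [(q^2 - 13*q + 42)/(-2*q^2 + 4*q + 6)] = (11*q^3 - 135*q^2 + 369*q - 381)/(q^6 - 6*q^5 + 3*q^4 + 28*q^3 - 9*q^2 - 54*q - 27)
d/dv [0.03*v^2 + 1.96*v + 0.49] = 0.06*v + 1.96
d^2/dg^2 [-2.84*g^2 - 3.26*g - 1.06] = -5.68000000000000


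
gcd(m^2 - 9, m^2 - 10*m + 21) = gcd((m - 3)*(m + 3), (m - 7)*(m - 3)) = m - 3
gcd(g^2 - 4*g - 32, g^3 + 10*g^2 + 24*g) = g + 4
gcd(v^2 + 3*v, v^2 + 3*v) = v^2 + 3*v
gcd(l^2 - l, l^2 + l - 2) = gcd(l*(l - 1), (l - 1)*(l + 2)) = l - 1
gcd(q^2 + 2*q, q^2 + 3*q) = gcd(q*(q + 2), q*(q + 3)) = q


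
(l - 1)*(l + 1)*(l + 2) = l^3 + 2*l^2 - l - 2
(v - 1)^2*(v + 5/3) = v^3 - v^2/3 - 7*v/3 + 5/3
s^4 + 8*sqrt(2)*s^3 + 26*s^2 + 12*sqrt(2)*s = s*(s + sqrt(2))^2*(s + 6*sqrt(2))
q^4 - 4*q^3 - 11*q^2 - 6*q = q*(q - 6)*(q + 1)^2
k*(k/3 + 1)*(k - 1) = k^3/3 + 2*k^2/3 - k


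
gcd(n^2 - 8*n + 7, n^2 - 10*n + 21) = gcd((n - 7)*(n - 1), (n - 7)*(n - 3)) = n - 7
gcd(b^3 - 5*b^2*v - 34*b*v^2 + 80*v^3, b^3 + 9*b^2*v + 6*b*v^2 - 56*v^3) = -b + 2*v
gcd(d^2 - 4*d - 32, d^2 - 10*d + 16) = d - 8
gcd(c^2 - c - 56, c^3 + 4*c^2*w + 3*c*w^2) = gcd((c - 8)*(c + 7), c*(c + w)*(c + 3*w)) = 1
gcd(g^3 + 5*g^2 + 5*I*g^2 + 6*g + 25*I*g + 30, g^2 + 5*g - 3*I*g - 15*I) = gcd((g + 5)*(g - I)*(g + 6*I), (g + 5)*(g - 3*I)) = g + 5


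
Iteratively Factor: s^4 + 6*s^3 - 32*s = (s)*(s^3 + 6*s^2 - 32) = s*(s + 4)*(s^2 + 2*s - 8) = s*(s - 2)*(s + 4)*(s + 4)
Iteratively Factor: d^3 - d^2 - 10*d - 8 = (d + 2)*(d^2 - 3*d - 4) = (d - 4)*(d + 2)*(d + 1)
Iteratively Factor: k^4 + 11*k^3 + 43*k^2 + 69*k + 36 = (k + 4)*(k^3 + 7*k^2 + 15*k + 9) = (k + 3)*(k + 4)*(k^2 + 4*k + 3) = (k + 3)^2*(k + 4)*(k + 1)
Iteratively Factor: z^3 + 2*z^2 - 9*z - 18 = (z + 3)*(z^2 - z - 6) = (z - 3)*(z + 3)*(z + 2)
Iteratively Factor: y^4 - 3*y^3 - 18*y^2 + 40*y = (y - 2)*(y^3 - y^2 - 20*y) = (y - 2)*(y + 4)*(y^2 - 5*y) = (y - 5)*(y - 2)*(y + 4)*(y)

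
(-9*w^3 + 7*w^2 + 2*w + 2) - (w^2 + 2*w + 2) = -9*w^3 + 6*w^2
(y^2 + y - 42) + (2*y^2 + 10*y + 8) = 3*y^2 + 11*y - 34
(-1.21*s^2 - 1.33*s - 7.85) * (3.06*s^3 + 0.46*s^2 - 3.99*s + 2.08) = -3.7026*s^5 - 4.6264*s^4 - 19.8049*s^3 - 0.8211*s^2 + 28.5551*s - 16.328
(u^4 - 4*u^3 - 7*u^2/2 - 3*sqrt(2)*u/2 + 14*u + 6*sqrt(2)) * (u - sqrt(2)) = u^5 - 4*u^4 - sqrt(2)*u^4 - 7*u^3/2 + 4*sqrt(2)*u^3 + 2*sqrt(2)*u^2 + 14*u^2 - 8*sqrt(2)*u + 3*u - 12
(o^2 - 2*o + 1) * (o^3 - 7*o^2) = o^5 - 9*o^4 + 15*o^3 - 7*o^2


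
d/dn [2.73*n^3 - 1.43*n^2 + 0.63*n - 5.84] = 8.19*n^2 - 2.86*n + 0.63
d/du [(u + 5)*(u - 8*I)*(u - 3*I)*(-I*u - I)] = -4*I*u^3 + u^2*(-33 - 18*I) + u*(-132 + 38*I) - 55 + 144*I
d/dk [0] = 0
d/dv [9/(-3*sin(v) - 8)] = 27*cos(v)/(3*sin(v) + 8)^2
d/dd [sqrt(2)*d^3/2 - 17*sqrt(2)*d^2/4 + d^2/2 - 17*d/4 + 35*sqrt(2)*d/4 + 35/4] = 3*sqrt(2)*d^2/2 - 17*sqrt(2)*d/2 + d - 17/4 + 35*sqrt(2)/4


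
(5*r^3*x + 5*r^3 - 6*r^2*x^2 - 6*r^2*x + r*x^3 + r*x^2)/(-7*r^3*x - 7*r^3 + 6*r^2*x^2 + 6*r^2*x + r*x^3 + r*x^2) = (-5*r + x)/(7*r + x)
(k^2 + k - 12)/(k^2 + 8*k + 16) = (k - 3)/(k + 4)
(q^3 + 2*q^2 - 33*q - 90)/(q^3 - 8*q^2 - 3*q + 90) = (q + 5)/(q - 5)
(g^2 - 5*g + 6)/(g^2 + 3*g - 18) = (g - 2)/(g + 6)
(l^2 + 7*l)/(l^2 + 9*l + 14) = l/(l + 2)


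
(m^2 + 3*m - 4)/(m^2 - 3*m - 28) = (m - 1)/(m - 7)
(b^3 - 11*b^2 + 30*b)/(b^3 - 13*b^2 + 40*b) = (b - 6)/(b - 8)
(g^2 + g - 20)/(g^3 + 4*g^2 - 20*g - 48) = (g + 5)/(g^2 + 8*g + 12)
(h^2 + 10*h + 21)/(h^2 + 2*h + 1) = (h^2 + 10*h + 21)/(h^2 + 2*h + 1)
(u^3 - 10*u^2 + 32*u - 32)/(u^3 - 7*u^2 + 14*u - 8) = (u - 4)/(u - 1)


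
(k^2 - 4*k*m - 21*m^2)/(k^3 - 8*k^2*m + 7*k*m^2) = (k + 3*m)/(k*(k - m))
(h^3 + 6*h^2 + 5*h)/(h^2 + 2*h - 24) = h*(h^2 + 6*h + 5)/(h^2 + 2*h - 24)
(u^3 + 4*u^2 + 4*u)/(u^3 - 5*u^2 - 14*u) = (u + 2)/(u - 7)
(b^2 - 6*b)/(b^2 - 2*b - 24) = b/(b + 4)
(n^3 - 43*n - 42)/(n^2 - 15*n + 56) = (n^2 + 7*n + 6)/(n - 8)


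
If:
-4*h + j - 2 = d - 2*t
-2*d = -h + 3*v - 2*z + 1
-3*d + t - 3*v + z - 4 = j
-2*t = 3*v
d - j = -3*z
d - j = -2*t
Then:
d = -89/84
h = -9/14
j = -113/84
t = -1/7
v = 2/21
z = -2/21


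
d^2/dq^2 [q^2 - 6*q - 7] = 2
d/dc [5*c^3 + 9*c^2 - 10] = 3*c*(5*c + 6)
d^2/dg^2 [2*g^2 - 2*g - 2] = 4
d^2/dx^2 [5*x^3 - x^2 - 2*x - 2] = 30*x - 2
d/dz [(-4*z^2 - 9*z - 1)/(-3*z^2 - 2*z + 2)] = (-19*z^2 - 22*z - 20)/(9*z^4 + 12*z^3 - 8*z^2 - 8*z + 4)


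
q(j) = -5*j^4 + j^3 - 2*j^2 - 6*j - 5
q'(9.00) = -14379.00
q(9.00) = -32297.00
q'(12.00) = -34182.00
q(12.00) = -102317.00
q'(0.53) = -10.25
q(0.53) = -8.99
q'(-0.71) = 5.51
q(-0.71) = -3.38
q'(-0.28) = -4.21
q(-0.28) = -3.53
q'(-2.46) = 319.73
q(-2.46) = -200.34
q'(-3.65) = 1021.11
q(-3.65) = -945.82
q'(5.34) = -2987.28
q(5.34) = -4007.50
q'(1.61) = -88.13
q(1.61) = -49.27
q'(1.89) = -137.87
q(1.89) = -80.53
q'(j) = -20*j^3 + 3*j^2 - 4*j - 6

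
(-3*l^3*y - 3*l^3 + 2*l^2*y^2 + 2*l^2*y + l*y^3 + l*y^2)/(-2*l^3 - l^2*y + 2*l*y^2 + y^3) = l*(3*l*y + 3*l + y^2 + y)/(2*l^2 + 3*l*y + y^2)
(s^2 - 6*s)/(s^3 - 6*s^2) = 1/s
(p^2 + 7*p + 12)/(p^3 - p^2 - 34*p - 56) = (p + 3)/(p^2 - 5*p - 14)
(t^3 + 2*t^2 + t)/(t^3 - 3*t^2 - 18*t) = (t^2 + 2*t + 1)/(t^2 - 3*t - 18)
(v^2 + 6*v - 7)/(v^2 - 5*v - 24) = (-v^2 - 6*v + 7)/(-v^2 + 5*v + 24)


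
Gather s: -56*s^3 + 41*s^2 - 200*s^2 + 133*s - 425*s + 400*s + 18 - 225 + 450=-56*s^3 - 159*s^2 + 108*s + 243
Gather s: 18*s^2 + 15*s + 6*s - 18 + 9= 18*s^2 + 21*s - 9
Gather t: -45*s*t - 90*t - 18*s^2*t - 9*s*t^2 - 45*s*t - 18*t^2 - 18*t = t^2*(-9*s - 18) + t*(-18*s^2 - 90*s - 108)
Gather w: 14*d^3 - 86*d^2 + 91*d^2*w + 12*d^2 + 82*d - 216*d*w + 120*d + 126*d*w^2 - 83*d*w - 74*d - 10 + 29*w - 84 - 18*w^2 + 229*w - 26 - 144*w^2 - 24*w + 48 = 14*d^3 - 74*d^2 + 128*d + w^2*(126*d - 162) + w*(91*d^2 - 299*d + 234) - 72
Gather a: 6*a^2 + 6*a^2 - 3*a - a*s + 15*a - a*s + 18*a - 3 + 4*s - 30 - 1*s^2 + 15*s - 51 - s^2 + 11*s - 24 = 12*a^2 + a*(30 - 2*s) - 2*s^2 + 30*s - 108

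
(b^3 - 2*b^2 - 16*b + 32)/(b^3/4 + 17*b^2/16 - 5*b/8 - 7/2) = 16*(b^2 - 6*b + 8)/(4*b^2 + b - 14)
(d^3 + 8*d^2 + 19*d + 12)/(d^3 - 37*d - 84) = (d + 1)/(d - 7)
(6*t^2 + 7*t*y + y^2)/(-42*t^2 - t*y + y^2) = (t + y)/(-7*t + y)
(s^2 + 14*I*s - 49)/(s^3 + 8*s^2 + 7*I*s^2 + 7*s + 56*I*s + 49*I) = (s + 7*I)/(s^2 + 8*s + 7)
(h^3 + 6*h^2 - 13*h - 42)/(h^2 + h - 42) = (h^2 - h - 6)/(h - 6)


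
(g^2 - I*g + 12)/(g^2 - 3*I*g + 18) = (g - 4*I)/(g - 6*I)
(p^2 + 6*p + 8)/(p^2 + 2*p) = (p + 4)/p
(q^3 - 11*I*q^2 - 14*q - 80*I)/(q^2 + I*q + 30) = (q^2 - 6*I*q + 16)/(q + 6*I)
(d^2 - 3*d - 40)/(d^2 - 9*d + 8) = (d + 5)/(d - 1)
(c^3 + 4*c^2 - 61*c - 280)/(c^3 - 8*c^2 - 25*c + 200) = (c + 7)/(c - 5)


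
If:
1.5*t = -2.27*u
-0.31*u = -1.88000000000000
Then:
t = -9.18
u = 6.06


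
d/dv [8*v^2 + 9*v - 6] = 16*v + 9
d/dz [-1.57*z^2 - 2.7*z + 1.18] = -3.14*z - 2.7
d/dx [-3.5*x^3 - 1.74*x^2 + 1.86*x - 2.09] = -10.5*x^2 - 3.48*x + 1.86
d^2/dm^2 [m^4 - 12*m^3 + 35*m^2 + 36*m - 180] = 12*m^2 - 72*m + 70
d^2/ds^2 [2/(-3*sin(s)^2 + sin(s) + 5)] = 2*(-36*sin(s)^4 + 9*sin(s)^3 - 7*sin(s)^2 - 13*sin(s) + 32)/(-3*sin(s)^2 + sin(s) + 5)^3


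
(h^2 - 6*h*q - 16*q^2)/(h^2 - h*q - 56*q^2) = (h + 2*q)/(h + 7*q)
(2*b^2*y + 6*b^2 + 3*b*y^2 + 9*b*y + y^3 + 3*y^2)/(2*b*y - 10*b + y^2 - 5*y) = (b*y + 3*b + y^2 + 3*y)/(y - 5)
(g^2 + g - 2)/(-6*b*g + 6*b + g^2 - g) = (-g - 2)/(6*b - g)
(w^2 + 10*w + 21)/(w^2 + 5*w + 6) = (w + 7)/(w + 2)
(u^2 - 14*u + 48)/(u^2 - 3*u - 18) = (u - 8)/(u + 3)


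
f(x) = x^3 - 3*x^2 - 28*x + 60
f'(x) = 3*x^2 - 6*x - 28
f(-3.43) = 80.39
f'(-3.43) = 27.87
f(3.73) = -34.28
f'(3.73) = -8.64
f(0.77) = 37.12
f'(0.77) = -30.84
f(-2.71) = 93.95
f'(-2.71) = 10.29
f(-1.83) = 95.06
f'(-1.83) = -6.97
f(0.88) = 33.72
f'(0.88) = -30.96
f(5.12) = -27.79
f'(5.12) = 19.92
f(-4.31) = 44.89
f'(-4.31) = 53.59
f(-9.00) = -660.00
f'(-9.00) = 269.00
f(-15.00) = -3570.00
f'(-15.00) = 737.00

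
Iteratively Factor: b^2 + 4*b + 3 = (b + 3)*(b + 1)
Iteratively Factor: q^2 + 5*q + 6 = (q + 3)*(q + 2)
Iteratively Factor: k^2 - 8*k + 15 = (k - 5)*(k - 3)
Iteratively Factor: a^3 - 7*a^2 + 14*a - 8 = (a - 2)*(a^2 - 5*a + 4) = (a - 2)*(a - 1)*(a - 4)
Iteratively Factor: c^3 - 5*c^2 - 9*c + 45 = (c - 5)*(c^2 - 9) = (c - 5)*(c - 3)*(c + 3)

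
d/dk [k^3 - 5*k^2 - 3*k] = 3*k^2 - 10*k - 3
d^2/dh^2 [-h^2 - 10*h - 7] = -2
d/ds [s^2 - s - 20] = 2*s - 1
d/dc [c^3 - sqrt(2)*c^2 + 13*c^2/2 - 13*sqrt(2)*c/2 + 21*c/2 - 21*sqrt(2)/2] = 3*c^2 - 2*sqrt(2)*c + 13*c - 13*sqrt(2)/2 + 21/2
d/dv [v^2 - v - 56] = 2*v - 1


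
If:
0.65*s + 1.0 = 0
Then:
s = -1.54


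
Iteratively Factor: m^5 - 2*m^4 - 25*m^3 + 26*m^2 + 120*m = (m)*(m^4 - 2*m^3 - 25*m^2 + 26*m + 120) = m*(m + 2)*(m^3 - 4*m^2 - 17*m + 60) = m*(m - 3)*(m + 2)*(m^2 - m - 20) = m*(m - 5)*(m - 3)*(m + 2)*(m + 4)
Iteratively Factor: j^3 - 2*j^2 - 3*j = (j)*(j^2 - 2*j - 3) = j*(j + 1)*(j - 3)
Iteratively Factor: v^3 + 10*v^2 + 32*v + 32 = (v + 4)*(v^2 + 6*v + 8) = (v + 2)*(v + 4)*(v + 4)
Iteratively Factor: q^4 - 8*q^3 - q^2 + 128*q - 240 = (q - 3)*(q^3 - 5*q^2 - 16*q + 80) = (q - 4)*(q - 3)*(q^2 - q - 20) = (q - 4)*(q - 3)*(q + 4)*(q - 5)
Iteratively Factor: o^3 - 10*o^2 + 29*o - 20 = (o - 5)*(o^2 - 5*o + 4) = (o - 5)*(o - 4)*(o - 1)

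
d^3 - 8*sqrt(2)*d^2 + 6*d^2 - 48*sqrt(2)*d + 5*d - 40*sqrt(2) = (d + 1)*(d + 5)*(d - 8*sqrt(2))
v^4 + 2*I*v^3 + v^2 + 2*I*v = v*(v - I)*(v + I)*(v + 2*I)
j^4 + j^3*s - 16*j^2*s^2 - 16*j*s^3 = j*(j - 4*s)*(j + s)*(j + 4*s)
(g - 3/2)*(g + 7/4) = g^2 + g/4 - 21/8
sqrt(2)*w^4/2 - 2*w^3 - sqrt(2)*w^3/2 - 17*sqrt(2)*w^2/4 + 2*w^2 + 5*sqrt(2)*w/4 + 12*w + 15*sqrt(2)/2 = (w - 3)*(w + 2)*(w - 5*sqrt(2)/2)*(sqrt(2)*w/2 + 1/2)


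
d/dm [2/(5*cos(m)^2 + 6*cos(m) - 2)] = 4*(5*cos(m) + 3)*sin(m)/(5*cos(m)^2 + 6*cos(m) - 2)^2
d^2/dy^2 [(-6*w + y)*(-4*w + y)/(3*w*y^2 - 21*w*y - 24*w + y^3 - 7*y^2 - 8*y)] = 2*(-(4*w - y)*(6*w - y)*(-6*w*y + 21*w - 3*y^2 + 14*y + 8)^2 + (-(4*w - y)*(6*w - y)*(3*w + 3*y - 7) - (4*w - y)*(-6*w*y + 21*w - 3*y^2 + 14*y + 8) - (6*w - y)*(-6*w*y + 21*w - 3*y^2 + 14*y + 8))*(-3*w*y^2 + 21*w*y + 24*w - y^3 + 7*y^2 + 8*y) - (-3*w*y^2 + 21*w*y + 24*w - y^3 + 7*y^2 + 8*y)^2)/(-3*w*y^2 + 21*w*y + 24*w - y^3 + 7*y^2 + 8*y)^3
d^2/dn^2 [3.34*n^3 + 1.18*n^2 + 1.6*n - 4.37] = 20.04*n + 2.36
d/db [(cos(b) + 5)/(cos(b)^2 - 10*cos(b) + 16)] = (cos(b)^2 + 10*cos(b) - 66)*sin(b)/(cos(b)^2 - 10*cos(b) + 16)^2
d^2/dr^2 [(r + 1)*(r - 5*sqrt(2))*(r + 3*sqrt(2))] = 6*r - 4*sqrt(2) + 2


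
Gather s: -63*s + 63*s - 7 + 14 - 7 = 0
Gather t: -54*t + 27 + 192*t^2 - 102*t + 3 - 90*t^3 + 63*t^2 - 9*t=-90*t^3 + 255*t^2 - 165*t + 30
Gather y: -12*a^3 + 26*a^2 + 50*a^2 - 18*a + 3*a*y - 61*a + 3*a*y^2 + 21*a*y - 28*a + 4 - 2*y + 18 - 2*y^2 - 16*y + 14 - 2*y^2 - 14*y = -12*a^3 + 76*a^2 - 107*a + y^2*(3*a - 4) + y*(24*a - 32) + 36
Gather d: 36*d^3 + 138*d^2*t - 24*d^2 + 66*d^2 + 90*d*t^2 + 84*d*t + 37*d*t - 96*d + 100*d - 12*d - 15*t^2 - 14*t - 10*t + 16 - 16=36*d^3 + d^2*(138*t + 42) + d*(90*t^2 + 121*t - 8) - 15*t^2 - 24*t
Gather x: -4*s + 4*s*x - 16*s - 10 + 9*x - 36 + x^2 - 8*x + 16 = -20*s + x^2 + x*(4*s + 1) - 30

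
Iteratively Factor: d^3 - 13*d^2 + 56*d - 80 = (d - 5)*(d^2 - 8*d + 16) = (d - 5)*(d - 4)*(d - 4)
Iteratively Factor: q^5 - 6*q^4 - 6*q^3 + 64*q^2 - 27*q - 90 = (q + 3)*(q^4 - 9*q^3 + 21*q^2 + q - 30) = (q - 3)*(q + 3)*(q^3 - 6*q^2 + 3*q + 10) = (q - 3)*(q + 1)*(q + 3)*(q^2 - 7*q + 10) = (q - 5)*(q - 3)*(q + 1)*(q + 3)*(q - 2)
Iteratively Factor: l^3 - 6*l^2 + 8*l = (l - 2)*(l^2 - 4*l) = l*(l - 2)*(l - 4)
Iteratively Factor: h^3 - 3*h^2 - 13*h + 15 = (h + 3)*(h^2 - 6*h + 5) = (h - 1)*(h + 3)*(h - 5)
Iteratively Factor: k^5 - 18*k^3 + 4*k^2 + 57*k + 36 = (k - 3)*(k^4 + 3*k^3 - 9*k^2 - 23*k - 12) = (k - 3)^2*(k^3 + 6*k^2 + 9*k + 4) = (k - 3)^2*(k + 4)*(k^2 + 2*k + 1) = (k - 3)^2*(k + 1)*(k + 4)*(k + 1)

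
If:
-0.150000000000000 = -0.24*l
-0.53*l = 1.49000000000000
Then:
No Solution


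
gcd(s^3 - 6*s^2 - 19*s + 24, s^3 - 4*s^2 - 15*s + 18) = s^2 + 2*s - 3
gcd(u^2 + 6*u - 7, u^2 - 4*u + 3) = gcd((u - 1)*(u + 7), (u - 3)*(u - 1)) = u - 1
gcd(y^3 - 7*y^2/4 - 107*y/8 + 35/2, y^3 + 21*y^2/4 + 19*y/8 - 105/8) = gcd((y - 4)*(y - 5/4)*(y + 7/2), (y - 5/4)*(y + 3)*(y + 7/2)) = y^2 + 9*y/4 - 35/8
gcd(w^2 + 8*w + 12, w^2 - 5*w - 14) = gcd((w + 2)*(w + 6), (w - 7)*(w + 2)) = w + 2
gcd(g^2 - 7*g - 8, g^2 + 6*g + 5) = g + 1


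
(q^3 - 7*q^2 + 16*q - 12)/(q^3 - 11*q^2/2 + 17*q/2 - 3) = 2*(q - 2)/(2*q - 1)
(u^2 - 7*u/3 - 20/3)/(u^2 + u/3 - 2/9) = 3*(3*u^2 - 7*u - 20)/(9*u^2 + 3*u - 2)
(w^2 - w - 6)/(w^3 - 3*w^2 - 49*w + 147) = (w + 2)/(w^2 - 49)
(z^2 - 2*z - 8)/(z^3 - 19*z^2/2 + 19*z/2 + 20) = 2*(z^2 - 2*z - 8)/(2*z^3 - 19*z^2 + 19*z + 40)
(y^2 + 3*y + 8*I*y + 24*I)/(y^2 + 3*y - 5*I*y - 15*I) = (y + 8*I)/(y - 5*I)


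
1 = 1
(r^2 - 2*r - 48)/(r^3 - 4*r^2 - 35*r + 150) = (r - 8)/(r^2 - 10*r + 25)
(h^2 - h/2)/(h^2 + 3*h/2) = (2*h - 1)/(2*h + 3)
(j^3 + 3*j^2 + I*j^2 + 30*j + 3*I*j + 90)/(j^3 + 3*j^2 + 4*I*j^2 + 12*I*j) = (j^2 + I*j + 30)/(j*(j + 4*I))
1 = 1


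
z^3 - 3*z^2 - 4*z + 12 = (z - 3)*(z - 2)*(z + 2)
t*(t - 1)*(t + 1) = t^3 - t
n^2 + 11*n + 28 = (n + 4)*(n + 7)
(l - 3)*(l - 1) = l^2 - 4*l + 3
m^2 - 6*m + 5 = (m - 5)*(m - 1)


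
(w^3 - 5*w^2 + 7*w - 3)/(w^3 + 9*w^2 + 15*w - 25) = (w^2 - 4*w + 3)/(w^2 + 10*w + 25)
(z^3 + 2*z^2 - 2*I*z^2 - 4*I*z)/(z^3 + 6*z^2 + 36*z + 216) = z*(z^2 + 2*z*(1 - I) - 4*I)/(z^3 + 6*z^2 + 36*z + 216)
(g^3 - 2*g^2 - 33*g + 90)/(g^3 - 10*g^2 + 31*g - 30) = (g + 6)/(g - 2)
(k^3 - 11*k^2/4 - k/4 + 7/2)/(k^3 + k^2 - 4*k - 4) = (k - 7/4)/(k + 2)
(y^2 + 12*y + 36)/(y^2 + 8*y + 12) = (y + 6)/(y + 2)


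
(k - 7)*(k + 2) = k^2 - 5*k - 14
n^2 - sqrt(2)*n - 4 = (n - 2*sqrt(2))*(n + sqrt(2))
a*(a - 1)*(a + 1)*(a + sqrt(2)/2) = a^4 + sqrt(2)*a^3/2 - a^2 - sqrt(2)*a/2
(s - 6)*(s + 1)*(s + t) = s^3 + s^2*t - 5*s^2 - 5*s*t - 6*s - 6*t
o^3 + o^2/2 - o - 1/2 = (o - 1)*(o + 1/2)*(o + 1)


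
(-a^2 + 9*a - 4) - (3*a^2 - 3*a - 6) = -4*a^2 + 12*a + 2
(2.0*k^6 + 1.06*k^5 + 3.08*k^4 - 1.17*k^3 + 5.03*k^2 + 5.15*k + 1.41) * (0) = 0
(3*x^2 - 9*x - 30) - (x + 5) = 3*x^2 - 10*x - 35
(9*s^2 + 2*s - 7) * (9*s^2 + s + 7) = 81*s^4 + 27*s^3 + 2*s^2 + 7*s - 49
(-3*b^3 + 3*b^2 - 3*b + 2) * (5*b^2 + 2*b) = -15*b^5 + 9*b^4 - 9*b^3 + 4*b^2 + 4*b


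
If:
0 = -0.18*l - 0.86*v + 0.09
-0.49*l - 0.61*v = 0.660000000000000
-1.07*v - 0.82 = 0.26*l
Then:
No Solution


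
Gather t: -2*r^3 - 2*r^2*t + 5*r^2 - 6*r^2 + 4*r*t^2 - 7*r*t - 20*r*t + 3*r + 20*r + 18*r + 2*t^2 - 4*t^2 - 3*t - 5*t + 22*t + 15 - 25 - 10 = -2*r^3 - r^2 + 41*r + t^2*(4*r - 2) + t*(-2*r^2 - 27*r + 14) - 20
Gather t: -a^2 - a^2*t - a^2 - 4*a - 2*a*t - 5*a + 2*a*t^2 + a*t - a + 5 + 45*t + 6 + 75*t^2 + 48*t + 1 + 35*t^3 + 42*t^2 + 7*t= -2*a^2 - 10*a + 35*t^3 + t^2*(2*a + 117) + t*(-a^2 - a + 100) + 12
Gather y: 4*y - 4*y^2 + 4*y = -4*y^2 + 8*y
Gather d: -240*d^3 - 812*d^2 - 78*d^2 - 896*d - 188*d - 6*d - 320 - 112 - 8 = -240*d^3 - 890*d^2 - 1090*d - 440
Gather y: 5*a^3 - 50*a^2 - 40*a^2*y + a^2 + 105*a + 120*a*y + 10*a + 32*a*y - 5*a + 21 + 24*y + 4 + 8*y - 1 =5*a^3 - 49*a^2 + 110*a + y*(-40*a^2 + 152*a + 32) + 24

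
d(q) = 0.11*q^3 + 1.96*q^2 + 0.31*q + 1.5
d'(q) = 0.33*q^2 + 3.92*q + 0.31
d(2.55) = 16.86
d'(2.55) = 12.45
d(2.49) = 16.12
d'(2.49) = 12.12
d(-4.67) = 31.59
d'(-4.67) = -10.80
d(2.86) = 20.99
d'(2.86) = 14.22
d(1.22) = 5.00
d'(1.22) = 5.58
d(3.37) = 29.01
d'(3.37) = 17.27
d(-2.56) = 11.71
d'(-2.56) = -7.56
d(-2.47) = 11.03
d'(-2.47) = -7.36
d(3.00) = 23.04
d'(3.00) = 15.04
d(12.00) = 477.54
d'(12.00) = 94.87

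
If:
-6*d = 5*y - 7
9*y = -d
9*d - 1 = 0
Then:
No Solution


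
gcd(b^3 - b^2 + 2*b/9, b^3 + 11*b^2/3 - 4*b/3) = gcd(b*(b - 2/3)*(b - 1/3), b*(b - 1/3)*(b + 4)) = b^2 - b/3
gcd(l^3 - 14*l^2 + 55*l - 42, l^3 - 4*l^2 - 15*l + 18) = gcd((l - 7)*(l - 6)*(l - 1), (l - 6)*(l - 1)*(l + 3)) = l^2 - 7*l + 6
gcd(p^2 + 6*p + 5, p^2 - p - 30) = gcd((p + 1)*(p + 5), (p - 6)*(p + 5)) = p + 5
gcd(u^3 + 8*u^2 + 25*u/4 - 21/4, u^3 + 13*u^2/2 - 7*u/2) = u^2 + 13*u/2 - 7/2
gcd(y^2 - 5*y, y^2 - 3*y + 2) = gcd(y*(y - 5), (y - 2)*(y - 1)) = 1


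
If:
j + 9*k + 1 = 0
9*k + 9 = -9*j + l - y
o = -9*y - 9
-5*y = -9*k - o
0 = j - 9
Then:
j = 9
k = -10/9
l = 1101/14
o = 45/14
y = -19/14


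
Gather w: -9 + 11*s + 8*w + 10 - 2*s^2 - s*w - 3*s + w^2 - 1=-2*s^2 + 8*s + w^2 + w*(8 - s)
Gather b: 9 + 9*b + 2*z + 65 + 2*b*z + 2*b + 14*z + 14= b*(2*z + 11) + 16*z + 88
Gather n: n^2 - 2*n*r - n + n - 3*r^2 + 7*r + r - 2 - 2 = n^2 - 2*n*r - 3*r^2 + 8*r - 4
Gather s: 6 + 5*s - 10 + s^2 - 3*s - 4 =s^2 + 2*s - 8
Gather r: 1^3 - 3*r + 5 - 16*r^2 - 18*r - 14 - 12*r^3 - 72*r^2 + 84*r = -12*r^3 - 88*r^2 + 63*r - 8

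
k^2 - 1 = (k - 1)*(k + 1)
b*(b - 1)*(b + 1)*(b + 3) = b^4 + 3*b^3 - b^2 - 3*b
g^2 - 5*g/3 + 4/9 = (g - 4/3)*(g - 1/3)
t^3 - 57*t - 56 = (t - 8)*(t + 1)*(t + 7)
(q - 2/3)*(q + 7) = q^2 + 19*q/3 - 14/3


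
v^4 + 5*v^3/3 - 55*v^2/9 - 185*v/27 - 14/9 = (v - 7/3)*(v + 1/3)*(v + 2/3)*(v + 3)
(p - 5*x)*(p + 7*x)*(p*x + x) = p^3*x + 2*p^2*x^2 + p^2*x - 35*p*x^3 + 2*p*x^2 - 35*x^3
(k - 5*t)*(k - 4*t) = k^2 - 9*k*t + 20*t^2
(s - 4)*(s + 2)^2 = s^3 - 12*s - 16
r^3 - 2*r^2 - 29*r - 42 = (r - 7)*(r + 2)*(r + 3)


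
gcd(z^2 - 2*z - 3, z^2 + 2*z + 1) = z + 1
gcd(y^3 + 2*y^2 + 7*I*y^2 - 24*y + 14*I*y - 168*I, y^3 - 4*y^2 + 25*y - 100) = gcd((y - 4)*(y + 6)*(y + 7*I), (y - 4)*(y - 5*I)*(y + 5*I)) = y - 4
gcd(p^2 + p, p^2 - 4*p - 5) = p + 1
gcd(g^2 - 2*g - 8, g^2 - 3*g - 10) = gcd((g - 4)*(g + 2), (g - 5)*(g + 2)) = g + 2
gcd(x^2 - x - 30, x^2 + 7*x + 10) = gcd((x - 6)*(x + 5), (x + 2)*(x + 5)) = x + 5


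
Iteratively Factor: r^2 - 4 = (r + 2)*(r - 2)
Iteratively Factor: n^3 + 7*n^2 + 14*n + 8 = (n + 1)*(n^2 + 6*n + 8) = (n + 1)*(n + 4)*(n + 2)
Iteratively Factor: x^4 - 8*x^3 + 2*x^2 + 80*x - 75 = (x - 1)*(x^3 - 7*x^2 - 5*x + 75) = (x - 5)*(x - 1)*(x^2 - 2*x - 15) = (x - 5)*(x - 1)*(x + 3)*(x - 5)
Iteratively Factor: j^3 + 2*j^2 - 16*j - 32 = (j - 4)*(j^2 + 6*j + 8) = (j - 4)*(j + 2)*(j + 4)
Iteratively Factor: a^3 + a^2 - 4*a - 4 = (a + 2)*(a^2 - a - 2) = (a - 2)*(a + 2)*(a + 1)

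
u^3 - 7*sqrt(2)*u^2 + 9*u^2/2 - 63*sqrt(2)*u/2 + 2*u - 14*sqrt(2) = (u + 1/2)*(u + 4)*(u - 7*sqrt(2))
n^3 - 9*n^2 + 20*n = n*(n - 5)*(n - 4)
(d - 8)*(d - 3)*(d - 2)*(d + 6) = d^4 - 7*d^3 - 32*d^2 + 228*d - 288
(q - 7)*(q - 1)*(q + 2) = q^3 - 6*q^2 - 9*q + 14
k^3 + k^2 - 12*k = k*(k - 3)*(k + 4)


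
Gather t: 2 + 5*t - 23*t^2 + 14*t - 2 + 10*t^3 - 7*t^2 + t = 10*t^3 - 30*t^2 + 20*t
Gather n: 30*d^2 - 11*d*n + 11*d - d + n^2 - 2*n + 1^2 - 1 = 30*d^2 + 10*d + n^2 + n*(-11*d - 2)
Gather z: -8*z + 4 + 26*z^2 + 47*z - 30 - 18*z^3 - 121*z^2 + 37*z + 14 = -18*z^3 - 95*z^2 + 76*z - 12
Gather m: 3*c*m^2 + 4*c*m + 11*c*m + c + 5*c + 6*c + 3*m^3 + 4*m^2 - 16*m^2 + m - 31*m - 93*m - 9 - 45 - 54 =12*c + 3*m^3 + m^2*(3*c - 12) + m*(15*c - 123) - 108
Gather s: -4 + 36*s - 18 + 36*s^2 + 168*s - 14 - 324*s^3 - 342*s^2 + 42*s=-324*s^3 - 306*s^2 + 246*s - 36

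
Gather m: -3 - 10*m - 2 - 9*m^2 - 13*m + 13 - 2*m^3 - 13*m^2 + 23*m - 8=-2*m^3 - 22*m^2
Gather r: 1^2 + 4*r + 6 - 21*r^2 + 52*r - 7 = -21*r^2 + 56*r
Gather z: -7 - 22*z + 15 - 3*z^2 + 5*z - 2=-3*z^2 - 17*z + 6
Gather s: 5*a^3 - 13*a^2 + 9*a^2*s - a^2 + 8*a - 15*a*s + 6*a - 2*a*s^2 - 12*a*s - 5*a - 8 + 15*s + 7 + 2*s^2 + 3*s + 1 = 5*a^3 - 14*a^2 + 9*a + s^2*(2 - 2*a) + s*(9*a^2 - 27*a + 18)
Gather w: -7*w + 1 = 1 - 7*w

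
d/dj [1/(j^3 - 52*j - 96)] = (52 - 3*j^2)/(-j^3 + 52*j + 96)^2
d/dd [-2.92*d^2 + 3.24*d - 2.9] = 3.24 - 5.84*d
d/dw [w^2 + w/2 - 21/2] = 2*w + 1/2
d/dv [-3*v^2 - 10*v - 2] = -6*v - 10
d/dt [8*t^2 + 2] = 16*t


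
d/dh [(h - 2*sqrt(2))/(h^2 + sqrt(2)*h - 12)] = (h^2 + sqrt(2)*h - (h - 2*sqrt(2))*(2*h + sqrt(2)) - 12)/(h^2 + sqrt(2)*h - 12)^2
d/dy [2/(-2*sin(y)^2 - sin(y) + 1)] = 2*(4*sin(y) + 1)*cos(y)/(sin(y) - cos(2*y))^2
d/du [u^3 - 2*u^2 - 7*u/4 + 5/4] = 3*u^2 - 4*u - 7/4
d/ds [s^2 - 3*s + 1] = 2*s - 3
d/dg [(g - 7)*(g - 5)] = 2*g - 12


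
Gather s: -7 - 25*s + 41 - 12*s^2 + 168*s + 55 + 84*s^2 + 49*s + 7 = 72*s^2 + 192*s + 96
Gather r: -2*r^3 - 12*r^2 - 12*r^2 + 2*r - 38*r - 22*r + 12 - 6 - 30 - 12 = -2*r^3 - 24*r^2 - 58*r - 36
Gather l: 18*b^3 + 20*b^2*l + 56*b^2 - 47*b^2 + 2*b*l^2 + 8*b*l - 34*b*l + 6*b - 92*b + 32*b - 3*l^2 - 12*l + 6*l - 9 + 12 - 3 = 18*b^3 + 9*b^2 - 54*b + l^2*(2*b - 3) + l*(20*b^2 - 26*b - 6)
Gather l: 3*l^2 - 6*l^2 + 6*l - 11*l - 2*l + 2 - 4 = -3*l^2 - 7*l - 2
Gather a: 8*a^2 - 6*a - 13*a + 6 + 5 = 8*a^2 - 19*a + 11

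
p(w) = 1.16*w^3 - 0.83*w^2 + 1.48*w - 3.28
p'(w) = 3.48*w^2 - 1.66*w + 1.48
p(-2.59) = -32.83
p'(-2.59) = 29.12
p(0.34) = -2.83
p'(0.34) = 1.32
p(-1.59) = -12.39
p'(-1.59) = 12.92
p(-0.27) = -3.76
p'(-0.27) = 2.18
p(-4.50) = -132.45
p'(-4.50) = 79.42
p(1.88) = 4.28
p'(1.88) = 10.66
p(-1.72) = -14.18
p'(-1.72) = 14.63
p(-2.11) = -21.00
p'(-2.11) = 20.48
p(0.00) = -3.28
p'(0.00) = 1.48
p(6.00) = 226.28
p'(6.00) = 116.80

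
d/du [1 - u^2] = -2*u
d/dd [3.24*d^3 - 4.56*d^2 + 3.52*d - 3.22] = 9.72*d^2 - 9.12*d + 3.52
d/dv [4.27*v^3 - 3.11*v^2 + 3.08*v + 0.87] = 12.81*v^2 - 6.22*v + 3.08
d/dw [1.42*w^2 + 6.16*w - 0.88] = 2.84*w + 6.16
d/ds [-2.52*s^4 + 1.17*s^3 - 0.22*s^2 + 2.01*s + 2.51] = -10.08*s^3 + 3.51*s^2 - 0.44*s + 2.01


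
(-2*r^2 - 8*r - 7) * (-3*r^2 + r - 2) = 6*r^4 + 22*r^3 + 17*r^2 + 9*r + 14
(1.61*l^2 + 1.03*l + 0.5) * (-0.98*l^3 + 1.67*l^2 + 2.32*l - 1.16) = -1.5778*l^5 + 1.6793*l^4 + 4.9653*l^3 + 1.357*l^2 - 0.0347999999999999*l - 0.58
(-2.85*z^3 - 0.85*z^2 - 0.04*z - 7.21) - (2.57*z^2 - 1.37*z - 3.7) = -2.85*z^3 - 3.42*z^2 + 1.33*z - 3.51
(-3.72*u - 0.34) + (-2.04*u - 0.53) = -5.76*u - 0.87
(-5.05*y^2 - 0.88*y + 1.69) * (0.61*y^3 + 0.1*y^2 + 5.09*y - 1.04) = -3.0805*y^5 - 1.0418*y^4 - 24.7616*y^3 + 0.9418*y^2 + 9.5173*y - 1.7576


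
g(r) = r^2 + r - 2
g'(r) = 2*r + 1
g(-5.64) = 24.17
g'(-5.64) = -10.28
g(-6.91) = 38.84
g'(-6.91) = -12.82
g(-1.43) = -1.39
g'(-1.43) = -1.86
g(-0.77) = -2.18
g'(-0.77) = -0.54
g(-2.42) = 1.44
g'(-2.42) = -3.84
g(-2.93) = 3.65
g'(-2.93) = -4.86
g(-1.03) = -1.97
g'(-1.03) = -1.06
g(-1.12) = -1.87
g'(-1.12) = -1.24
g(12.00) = 154.00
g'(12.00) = 25.00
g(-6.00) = 28.00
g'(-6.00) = -11.00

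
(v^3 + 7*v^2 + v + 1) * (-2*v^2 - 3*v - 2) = -2*v^5 - 17*v^4 - 25*v^3 - 19*v^2 - 5*v - 2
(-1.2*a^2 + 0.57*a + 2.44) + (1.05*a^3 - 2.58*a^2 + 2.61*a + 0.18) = 1.05*a^3 - 3.78*a^2 + 3.18*a + 2.62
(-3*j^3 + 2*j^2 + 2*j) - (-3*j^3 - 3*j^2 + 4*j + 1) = 5*j^2 - 2*j - 1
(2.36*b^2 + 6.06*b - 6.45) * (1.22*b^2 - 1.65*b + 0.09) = 2.8792*b^4 + 3.4992*b^3 - 17.6556*b^2 + 11.1879*b - 0.5805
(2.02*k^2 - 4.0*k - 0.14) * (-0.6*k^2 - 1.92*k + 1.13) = -1.212*k^4 - 1.4784*k^3 + 10.0466*k^2 - 4.2512*k - 0.1582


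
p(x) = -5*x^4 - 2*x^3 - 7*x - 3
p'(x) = -20*x^3 - 6*x^2 - 7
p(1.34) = -33.31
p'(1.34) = -65.90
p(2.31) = -186.19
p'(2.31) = -285.54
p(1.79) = -78.33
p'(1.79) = -140.93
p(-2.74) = -224.50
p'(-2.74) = 359.37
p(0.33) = -5.44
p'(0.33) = -8.37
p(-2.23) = -88.86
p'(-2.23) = 184.95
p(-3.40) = -568.76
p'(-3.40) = 709.72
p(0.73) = -10.31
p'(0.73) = -17.98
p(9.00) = -34329.00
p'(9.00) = -15073.00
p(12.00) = -107223.00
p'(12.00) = -35431.00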